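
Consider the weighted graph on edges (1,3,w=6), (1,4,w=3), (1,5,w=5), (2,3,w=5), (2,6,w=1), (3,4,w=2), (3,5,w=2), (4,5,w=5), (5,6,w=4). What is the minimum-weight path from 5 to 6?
4 (path: 5 -> 6; weights 4 = 4)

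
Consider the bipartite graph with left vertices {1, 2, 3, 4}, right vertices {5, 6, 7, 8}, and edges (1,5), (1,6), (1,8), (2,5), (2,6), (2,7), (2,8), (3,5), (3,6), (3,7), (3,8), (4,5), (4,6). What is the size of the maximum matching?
4 (matching: (1,8), (2,7), (3,6), (4,5); upper bound min(|L|,|R|) = min(4,4) = 4)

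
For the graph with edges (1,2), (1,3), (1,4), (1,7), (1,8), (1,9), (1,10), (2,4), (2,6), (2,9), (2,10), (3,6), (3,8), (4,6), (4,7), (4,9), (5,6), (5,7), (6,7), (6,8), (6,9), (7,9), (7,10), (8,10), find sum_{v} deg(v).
48 (handshake: sum of degrees = 2|E| = 2 x 24 = 48)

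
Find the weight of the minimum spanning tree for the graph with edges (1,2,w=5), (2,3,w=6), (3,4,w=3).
14 (MST edges: (1,2,w=5), (2,3,w=6), (3,4,w=3); sum of weights 5 + 6 + 3 = 14)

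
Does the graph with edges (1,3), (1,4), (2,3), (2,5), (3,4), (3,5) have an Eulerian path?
Yes — and in fact it has an Eulerian circuit (the graph is connected and all 5 vertices have even degree)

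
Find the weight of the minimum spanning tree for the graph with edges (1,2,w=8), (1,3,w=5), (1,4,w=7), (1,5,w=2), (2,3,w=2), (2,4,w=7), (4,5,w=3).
12 (MST edges: (1,3,w=5), (1,5,w=2), (2,3,w=2), (4,5,w=3); sum of weights 5 + 2 + 2 + 3 = 12)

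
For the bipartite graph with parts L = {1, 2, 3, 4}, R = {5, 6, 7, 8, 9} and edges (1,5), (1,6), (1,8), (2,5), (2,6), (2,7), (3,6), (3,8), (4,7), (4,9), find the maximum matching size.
4 (matching: (1,8), (2,7), (3,6), (4,9); upper bound min(|L|,|R|) = min(4,5) = 4)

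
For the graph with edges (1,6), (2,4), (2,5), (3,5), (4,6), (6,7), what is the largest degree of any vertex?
3 (attained at vertex 6)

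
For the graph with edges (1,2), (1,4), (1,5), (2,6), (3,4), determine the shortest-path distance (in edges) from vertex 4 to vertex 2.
2 (path: 4 -> 1 -> 2, 2 edges)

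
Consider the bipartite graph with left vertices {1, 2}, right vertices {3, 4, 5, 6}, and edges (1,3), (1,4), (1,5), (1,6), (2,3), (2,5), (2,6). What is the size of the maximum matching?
2 (matching: (1,6), (2,5); upper bound min(|L|,|R|) = min(2,4) = 2)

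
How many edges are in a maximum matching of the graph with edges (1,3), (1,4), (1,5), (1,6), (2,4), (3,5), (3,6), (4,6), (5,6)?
3 (matching: (1,3), (2,4), (5,6); upper bound floor(n/2) = floor(6/2) = 3)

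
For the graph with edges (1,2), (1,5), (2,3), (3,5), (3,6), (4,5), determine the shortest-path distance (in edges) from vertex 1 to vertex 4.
2 (path: 1 -> 5 -> 4, 2 edges)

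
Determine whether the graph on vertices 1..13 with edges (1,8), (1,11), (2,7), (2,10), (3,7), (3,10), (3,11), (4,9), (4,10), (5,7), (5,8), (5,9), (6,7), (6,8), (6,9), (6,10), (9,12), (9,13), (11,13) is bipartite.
Yes. Partition: {1, 2, 3, 4, 5, 6, 12, 13}, {7, 8, 9, 10, 11}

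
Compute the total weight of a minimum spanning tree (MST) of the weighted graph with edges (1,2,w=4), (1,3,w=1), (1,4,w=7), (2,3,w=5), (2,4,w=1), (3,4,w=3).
5 (MST edges: (1,3,w=1), (2,4,w=1), (3,4,w=3); sum of weights 1 + 1 + 3 = 5)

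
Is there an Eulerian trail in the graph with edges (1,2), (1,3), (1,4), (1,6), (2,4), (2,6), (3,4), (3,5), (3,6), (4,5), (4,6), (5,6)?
No (4 vertices have odd degree: {2, 4, 5, 6}; Eulerian path requires 0 or 2)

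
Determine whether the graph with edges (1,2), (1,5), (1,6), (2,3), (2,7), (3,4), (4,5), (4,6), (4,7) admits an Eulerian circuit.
No (2 vertices have odd degree: {1, 2}; Eulerian circuit requires 0)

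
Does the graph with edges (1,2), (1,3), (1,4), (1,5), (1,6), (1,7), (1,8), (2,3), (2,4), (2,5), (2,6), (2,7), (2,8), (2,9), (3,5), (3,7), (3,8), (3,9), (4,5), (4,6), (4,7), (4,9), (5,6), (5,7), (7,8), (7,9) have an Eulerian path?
Yes (the graph is connected and exactly 2 vertices have odd degree: {1, 7}; any Eulerian path must start and end at those)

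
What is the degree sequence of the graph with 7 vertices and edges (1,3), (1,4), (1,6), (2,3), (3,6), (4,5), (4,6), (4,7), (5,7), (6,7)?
[4, 4, 3, 3, 3, 2, 1] (degrees: deg(1)=3, deg(2)=1, deg(3)=3, deg(4)=4, deg(5)=2, deg(6)=4, deg(7)=3)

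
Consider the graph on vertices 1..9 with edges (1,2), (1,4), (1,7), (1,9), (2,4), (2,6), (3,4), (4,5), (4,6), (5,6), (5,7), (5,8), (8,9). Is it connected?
Yes (BFS from 1 visits [1, 2, 4, 7, 9, 6, 3, 5, 8] — all 9 vertices reached)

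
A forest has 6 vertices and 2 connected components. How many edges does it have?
4 (Each of the 2 component trees on V_i vertices has V_i - 1 edges; summing gives V - C = 6 - 2 = 4)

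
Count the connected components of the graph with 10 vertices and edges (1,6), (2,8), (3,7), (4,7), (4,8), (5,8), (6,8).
3 (components: {1, 2, 3, 4, 5, 6, 7, 8}, {9}, {10})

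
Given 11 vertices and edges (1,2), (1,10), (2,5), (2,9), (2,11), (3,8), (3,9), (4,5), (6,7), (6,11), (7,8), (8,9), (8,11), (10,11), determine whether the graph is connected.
Yes (BFS from 1 visits [1, 2, 10, 5, 9, 11, 4, 3, 8, 6, 7] — all 11 vertices reached)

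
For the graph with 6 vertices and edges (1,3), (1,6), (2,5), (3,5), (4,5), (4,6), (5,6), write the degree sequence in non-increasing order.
[4, 3, 2, 2, 2, 1] (degrees: deg(1)=2, deg(2)=1, deg(3)=2, deg(4)=2, deg(5)=4, deg(6)=3)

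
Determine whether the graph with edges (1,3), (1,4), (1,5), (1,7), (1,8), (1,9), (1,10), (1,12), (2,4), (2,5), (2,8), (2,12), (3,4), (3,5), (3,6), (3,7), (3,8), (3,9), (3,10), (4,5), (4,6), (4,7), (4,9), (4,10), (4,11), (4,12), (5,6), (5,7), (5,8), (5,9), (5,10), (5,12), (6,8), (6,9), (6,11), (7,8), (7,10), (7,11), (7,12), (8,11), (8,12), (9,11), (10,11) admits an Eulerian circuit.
Yes (the graph is connected and all 12 vertices have even degree)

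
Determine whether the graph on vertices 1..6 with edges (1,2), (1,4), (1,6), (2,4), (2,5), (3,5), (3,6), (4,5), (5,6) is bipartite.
No (odd cycle of length 3: 4 -> 1 -> 2 -> 4)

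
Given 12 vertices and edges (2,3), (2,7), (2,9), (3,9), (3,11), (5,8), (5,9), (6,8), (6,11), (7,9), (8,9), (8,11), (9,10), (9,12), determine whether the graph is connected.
No, it has 3 components: {1}, {2, 3, 5, 6, 7, 8, 9, 10, 11, 12}, {4}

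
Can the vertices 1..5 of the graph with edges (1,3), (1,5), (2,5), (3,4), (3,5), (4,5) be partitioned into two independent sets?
No (odd cycle of length 3: 3 -> 1 -> 5 -> 3)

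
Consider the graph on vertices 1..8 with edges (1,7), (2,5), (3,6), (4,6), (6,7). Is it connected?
No, it has 3 components: {1, 3, 4, 6, 7}, {2, 5}, {8}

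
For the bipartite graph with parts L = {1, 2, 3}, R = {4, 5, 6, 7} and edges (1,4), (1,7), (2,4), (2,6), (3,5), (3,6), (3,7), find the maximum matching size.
3 (matching: (1,7), (2,6), (3,5); upper bound min(|L|,|R|) = min(3,4) = 3)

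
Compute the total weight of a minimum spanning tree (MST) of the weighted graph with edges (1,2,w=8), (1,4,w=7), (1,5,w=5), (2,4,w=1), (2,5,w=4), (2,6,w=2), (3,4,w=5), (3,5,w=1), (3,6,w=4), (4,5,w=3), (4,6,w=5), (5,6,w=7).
12 (MST edges: (1,5,w=5), (2,4,w=1), (2,6,w=2), (3,5,w=1), (4,5,w=3); sum of weights 5 + 1 + 2 + 1 + 3 = 12)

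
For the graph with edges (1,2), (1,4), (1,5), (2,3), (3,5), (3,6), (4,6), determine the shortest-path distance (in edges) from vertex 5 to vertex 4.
2 (path: 5 -> 1 -> 4, 2 edges)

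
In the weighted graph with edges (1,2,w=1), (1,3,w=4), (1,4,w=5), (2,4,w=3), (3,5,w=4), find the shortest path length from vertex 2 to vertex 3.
5 (path: 2 -> 1 -> 3; weights 1 + 4 = 5)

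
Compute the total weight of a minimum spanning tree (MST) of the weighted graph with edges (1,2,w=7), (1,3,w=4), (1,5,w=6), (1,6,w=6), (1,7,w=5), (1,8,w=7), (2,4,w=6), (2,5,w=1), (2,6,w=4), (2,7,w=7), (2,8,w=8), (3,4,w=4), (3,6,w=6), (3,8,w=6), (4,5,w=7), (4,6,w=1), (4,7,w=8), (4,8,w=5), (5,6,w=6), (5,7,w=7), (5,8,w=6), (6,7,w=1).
20 (MST edges: (1,3,w=4), (2,5,w=1), (2,6,w=4), (3,4,w=4), (4,6,w=1), (4,8,w=5), (6,7,w=1); sum of weights 4 + 1 + 4 + 4 + 1 + 5 + 1 = 20)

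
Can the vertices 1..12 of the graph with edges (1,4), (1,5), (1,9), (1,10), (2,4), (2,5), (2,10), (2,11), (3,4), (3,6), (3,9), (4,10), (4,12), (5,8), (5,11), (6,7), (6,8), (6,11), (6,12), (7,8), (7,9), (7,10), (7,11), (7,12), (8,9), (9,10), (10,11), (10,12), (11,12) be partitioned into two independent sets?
No (odd cycle of length 3: 10 -> 1 -> 4 -> 10)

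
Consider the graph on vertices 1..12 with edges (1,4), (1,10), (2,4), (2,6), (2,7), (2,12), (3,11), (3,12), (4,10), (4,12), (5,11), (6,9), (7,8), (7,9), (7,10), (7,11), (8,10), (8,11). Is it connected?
Yes (BFS from 1 visits [1, 4, 10, 2, 12, 7, 8, 6, 3, 9, 11, 5] — all 12 vertices reached)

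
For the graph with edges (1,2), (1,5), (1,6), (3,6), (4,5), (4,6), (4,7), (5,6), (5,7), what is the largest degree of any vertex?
4 (attained at vertices 5, 6)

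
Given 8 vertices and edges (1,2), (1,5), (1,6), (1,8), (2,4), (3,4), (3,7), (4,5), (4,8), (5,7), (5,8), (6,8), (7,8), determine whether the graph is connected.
Yes (BFS from 1 visits [1, 2, 5, 6, 8, 4, 7, 3] — all 8 vertices reached)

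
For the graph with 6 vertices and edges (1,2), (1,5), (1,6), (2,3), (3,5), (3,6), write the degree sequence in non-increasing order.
[3, 3, 2, 2, 2, 0] (degrees: deg(1)=3, deg(2)=2, deg(3)=3, deg(4)=0, deg(5)=2, deg(6)=2)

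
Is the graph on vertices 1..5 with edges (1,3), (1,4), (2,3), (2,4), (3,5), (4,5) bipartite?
Yes. Partition: {1, 2, 5}, {3, 4}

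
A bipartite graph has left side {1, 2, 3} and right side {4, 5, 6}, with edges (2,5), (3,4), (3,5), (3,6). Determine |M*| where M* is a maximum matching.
2 (matching: (2,5), (3,6); upper bound min(|L|,|R|) = min(3,3) = 3)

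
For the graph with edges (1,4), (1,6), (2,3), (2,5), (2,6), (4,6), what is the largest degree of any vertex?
3 (attained at vertices 2, 6)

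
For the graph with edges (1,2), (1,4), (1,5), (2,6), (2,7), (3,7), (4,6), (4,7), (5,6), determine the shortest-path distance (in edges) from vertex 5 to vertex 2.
2 (path: 5 -> 6 -> 2, 2 edges)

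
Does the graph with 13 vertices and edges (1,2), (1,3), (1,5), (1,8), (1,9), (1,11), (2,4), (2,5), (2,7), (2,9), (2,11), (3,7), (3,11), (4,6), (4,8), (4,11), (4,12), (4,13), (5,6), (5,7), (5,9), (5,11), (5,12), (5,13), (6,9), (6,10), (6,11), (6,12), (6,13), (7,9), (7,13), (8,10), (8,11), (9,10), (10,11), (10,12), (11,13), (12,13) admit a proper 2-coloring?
No (odd cycle of length 3: 5 -> 1 -> 9 -> 5)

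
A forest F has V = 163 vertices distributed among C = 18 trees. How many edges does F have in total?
145 (Each of the 18 component trees on V_i vertices has V_i - 1 edges; summing gives V - C = 163 - 18 = 145)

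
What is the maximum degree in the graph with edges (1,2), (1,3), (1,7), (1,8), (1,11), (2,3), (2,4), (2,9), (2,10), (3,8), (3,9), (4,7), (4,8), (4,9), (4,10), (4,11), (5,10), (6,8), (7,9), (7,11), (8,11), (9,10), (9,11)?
6 (attained at vertices 4, 9)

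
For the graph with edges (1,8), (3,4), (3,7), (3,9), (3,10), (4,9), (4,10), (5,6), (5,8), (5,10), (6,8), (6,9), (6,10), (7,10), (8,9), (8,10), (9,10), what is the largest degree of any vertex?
7 (attained at vertex 10)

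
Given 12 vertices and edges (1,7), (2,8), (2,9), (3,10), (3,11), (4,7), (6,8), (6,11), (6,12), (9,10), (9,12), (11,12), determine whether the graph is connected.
No, it has 3 components: {1, 4, 7}, {2, 3, 6, 8, 9, 10, 11, 12}, {5}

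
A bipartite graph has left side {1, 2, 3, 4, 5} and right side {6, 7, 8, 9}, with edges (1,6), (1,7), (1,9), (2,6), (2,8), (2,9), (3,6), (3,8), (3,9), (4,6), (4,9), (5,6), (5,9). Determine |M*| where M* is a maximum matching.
4 (matching: (1,7), (2,8), (3,9), (4,6); upper bound min(|L|,|R|) = min(5,4) = 4)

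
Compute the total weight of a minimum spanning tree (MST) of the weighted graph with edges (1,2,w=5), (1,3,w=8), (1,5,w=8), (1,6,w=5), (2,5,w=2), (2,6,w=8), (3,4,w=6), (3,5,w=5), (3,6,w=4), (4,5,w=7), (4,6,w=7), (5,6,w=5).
22 (MST edges: (1,2,w=5), (1,6,w=5), (2,5,w=2), (3,4,w=6), (3,6,w=4); sum of weights 5 + 5 + 2 + 6 + 4 = 22)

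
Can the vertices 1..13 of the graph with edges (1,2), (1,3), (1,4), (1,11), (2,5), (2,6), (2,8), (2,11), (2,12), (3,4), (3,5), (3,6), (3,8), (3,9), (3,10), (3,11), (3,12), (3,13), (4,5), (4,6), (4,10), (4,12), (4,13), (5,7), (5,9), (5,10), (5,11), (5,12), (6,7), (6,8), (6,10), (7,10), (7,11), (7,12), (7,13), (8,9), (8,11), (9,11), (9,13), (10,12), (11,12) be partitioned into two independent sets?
No (odd cycle of length 3: 2 -> 1 -> 11 -> 2)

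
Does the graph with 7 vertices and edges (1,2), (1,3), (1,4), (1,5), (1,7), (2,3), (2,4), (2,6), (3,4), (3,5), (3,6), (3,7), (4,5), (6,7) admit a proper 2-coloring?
No (odd cycle of length 3: 4 -> 1 -> 5 -> 4)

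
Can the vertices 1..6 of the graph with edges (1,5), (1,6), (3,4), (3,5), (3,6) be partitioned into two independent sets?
Yes. Partition: {1, 2, 3}, {4, 5, 6}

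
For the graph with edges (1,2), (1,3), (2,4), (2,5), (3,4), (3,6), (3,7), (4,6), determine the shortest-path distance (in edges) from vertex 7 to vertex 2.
3 (path: 7 -> 3 -> 1 -> 2, 3 edges)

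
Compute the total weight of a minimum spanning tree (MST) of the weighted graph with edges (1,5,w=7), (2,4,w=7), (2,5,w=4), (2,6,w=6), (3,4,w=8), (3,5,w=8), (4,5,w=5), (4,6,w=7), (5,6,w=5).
29 (MST edges: (1,5,w=7), (2,5,w=4), (3,5,w=8), (4,5,w=5), (5,6,w=5); sum of weights 7 + 4 + 8 + 5 + 5 = 29)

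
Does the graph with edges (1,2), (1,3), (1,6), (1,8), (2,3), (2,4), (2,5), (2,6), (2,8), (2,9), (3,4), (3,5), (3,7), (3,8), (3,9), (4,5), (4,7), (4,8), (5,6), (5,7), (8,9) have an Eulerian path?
No (8 vertices have odd degree: {2, 3, 4, 5, 6, 7, 8, 9}; Eulerian path requires 0 or 2)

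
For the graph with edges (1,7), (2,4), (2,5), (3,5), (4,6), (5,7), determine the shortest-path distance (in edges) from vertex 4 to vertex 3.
3 (path: 4 -> 2 -> 5 -> 3, 3 edges)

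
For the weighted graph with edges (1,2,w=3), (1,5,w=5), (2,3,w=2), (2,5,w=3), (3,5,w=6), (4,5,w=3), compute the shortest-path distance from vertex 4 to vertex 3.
8 (path: 4 -> 5 -> 2 -> 3; weights 3 + 3 + 2 = 8)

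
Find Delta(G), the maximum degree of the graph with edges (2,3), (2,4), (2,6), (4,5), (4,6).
3 (attained at vertices 2, 4)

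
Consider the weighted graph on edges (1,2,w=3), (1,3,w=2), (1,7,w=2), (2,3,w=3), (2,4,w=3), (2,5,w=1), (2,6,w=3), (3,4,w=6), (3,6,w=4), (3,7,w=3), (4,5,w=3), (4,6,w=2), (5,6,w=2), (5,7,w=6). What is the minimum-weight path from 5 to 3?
4 (path: 5 -> 2 -> 3; weights 1 + 3 = 4)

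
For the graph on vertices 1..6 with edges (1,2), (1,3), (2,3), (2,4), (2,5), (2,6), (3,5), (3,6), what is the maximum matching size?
2 (matching: (2,6), (3,5); upper bound floor(n/2) = floor(6/2) = 3)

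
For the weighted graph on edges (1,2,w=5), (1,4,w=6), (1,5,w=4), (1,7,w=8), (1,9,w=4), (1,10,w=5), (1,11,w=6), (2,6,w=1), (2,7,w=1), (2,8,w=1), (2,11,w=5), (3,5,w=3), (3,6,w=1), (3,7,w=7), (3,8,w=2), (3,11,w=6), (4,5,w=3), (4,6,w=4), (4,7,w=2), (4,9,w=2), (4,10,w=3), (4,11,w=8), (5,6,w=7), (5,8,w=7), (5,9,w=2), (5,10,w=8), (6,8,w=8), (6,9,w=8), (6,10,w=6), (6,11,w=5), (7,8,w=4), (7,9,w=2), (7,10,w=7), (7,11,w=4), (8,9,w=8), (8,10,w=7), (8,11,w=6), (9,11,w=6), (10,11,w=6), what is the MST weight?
21 (MST edges: (1,5,w=4), (2,6,w=1), (2,7,w=1), (2,8,w=1), (3,6,w=1), (4,7,w=2), (4,9,w=2), (4,10,w=3), (5,9,w=2), (7,11,w=4); sum of weights 4 + 1 + 1 + 1 + 1 + 2 + 2 + 3 + 2 + 4 = 21)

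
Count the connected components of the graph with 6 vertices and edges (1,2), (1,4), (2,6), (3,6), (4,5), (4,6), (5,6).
1 (components: {1, 2, 3, 4, 5, 6})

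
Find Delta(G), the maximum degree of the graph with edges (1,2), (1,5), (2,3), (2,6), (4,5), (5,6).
3 (attained at vertices 2, 5)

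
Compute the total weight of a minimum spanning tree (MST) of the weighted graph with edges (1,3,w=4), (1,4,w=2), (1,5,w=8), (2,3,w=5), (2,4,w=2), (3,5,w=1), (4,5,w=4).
9 (MST edges: (1,3,w=4), (1,4,w=2), (2,4,w=2), (3,5,w=1); sum of weights 4 + 2 + 2 + 1 = 9)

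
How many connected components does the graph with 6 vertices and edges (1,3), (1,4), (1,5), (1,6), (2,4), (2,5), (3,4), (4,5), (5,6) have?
1 (components: {1, 2, 3, 4, 5, 6})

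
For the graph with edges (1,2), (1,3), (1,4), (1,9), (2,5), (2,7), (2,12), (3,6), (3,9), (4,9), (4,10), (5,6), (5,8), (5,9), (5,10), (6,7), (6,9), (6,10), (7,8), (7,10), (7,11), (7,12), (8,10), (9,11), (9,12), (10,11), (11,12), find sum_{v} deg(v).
54 (handshake: sum of degrees = 2|E| = 2 x 27 = 54)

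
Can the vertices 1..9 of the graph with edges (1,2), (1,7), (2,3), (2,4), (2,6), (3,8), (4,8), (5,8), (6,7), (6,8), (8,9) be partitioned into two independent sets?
Yes. Partition: {1, 3, 4, 5, 6, 9}, {2, 7, 8}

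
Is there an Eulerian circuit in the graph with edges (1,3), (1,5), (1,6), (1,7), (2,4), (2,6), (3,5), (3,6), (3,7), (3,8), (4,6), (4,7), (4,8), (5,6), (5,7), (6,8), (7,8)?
No (2 vertices have odd degree: {3, 7}; Eulerian circuit requires 0)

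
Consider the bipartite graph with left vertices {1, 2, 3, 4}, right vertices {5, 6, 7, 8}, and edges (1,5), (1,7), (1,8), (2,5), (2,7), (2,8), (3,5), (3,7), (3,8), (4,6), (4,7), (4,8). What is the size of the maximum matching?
4 (matching: (1,8), (2,7), (3,5), (4,6); upper bound min(|L|,|R|) = min(4,4) = 4)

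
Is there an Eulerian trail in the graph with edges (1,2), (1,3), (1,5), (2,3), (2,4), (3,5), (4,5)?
No (4 vertices have odd degree: {1, 2, 3, 5}; Eulerian path requires 0 or 2)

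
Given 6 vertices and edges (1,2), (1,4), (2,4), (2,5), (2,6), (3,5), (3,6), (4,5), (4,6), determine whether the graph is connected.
Yes (BFS from 1 visits [1, 2, 4, 5, 6, 3] — all 6 vertices reached)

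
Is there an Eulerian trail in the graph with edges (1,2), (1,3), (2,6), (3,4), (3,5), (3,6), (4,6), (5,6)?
Yes — and in fact it has an Eulerian circuit (the graph is connected and all 6 vertices have even degree)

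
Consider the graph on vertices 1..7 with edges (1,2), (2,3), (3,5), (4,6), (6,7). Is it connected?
No, it has 2 components: {1, 2, 3, 5}, {4, 6, 7}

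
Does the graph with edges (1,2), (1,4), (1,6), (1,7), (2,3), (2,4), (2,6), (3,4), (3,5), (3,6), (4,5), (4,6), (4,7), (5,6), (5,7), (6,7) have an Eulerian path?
Yes — and in fact it has an Eulerian circuit (the graph is connected and all 7 vertices have even degree)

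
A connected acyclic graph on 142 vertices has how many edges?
141 (A tree on V vertices has V - 1 edges, so 142 - 1 = 141)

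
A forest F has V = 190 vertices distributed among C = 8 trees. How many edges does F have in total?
182 (Each of the 8 component trees on V_i vertices has V_i - 1 edges; summing gives V - C = 190 - 8 = 182)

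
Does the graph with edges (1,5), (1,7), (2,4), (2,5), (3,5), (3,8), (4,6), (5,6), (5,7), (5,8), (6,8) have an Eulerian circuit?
No (2 vertices have odd degree: {6, 8}; Eulerian circuit requires 0)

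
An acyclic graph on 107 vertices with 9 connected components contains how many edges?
98 (Each of the 9 component trees on V_i vertices has V_i - 1 edges; summing gives V - C = 107 - 9 = 98)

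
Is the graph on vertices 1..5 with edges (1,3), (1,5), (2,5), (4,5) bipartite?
Yes. Partition: {1, 2, 4}, {3, 5}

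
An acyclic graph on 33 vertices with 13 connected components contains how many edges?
20 (Each of the 13 component trees on V_i vertices has V_i - 1 edges; summing gives V - C = 33 - 13 = 20)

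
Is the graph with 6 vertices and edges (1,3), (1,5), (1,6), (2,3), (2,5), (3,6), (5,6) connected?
No, it has 2 components: {1, 2, 3, 5, 6}, {4}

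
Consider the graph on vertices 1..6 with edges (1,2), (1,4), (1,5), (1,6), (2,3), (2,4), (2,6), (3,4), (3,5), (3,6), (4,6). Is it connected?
Yes (BFS from 1 visits [1, 2, 4, 5, 6, 3] — all 6 vertices reached)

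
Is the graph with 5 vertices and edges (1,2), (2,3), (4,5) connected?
No, it has 2 components: {1, 2, 3}, {4, 5}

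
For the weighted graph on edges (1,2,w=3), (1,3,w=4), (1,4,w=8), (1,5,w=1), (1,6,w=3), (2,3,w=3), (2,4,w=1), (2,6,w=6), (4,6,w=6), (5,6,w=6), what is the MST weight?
11 (MST edges: (1,2,w=3), (1,5,w=1), (1,6,w=3), (2,3,w=3), (2,4,w=1); sum of weights 3 + 1 + 3 + 3 + 1 = 11)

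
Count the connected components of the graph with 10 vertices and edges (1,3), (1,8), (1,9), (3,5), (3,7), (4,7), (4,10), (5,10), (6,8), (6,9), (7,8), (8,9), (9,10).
2 (components: {1, 3, 4, 5, 6, 7, 8, 9, 10}, {2})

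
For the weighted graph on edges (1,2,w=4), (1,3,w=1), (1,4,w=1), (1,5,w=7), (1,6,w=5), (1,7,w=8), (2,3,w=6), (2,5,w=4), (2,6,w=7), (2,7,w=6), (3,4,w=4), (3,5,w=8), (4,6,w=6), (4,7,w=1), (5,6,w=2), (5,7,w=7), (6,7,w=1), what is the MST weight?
10 (MST edges: (1,2,w=4), (1,3,w=1), (1,4,w=1), (4,7,w=1), (5,6,w=2), (6,7,w=1); sum of weights 4 + 1 + 1 + 1 + 2 + 1 = 10)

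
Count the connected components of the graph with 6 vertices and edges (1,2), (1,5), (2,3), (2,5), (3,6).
2 (components: {1, 2, 3, 5, 6}, {4})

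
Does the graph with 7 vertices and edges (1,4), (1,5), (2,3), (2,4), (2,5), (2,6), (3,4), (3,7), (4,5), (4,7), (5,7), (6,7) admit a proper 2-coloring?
No (odd cycle of length 3: 5 -> 1 -> 4 -> 5)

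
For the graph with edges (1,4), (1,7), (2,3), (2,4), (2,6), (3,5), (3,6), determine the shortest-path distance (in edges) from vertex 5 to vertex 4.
3 (path: 5 -> 3 -> 2 -> 4, 3 edges)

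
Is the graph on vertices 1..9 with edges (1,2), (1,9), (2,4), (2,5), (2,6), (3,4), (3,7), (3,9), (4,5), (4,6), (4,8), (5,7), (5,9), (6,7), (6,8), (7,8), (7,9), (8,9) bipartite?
No (odd cycle of length 5: 3 -> 9 -> 1 -> 2 -> 4 -> 3)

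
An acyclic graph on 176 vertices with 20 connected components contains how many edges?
156 (Each of the 20 component trees on V_i vertices has V_i - 1 edges; summing gives V - C = 176 - 20 = 156)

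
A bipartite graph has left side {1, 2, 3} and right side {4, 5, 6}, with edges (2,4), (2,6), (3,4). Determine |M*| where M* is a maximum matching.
2 (matching: (2,6), (3,4); upper bound min(|L|,|R|) = min(3,3) = 3)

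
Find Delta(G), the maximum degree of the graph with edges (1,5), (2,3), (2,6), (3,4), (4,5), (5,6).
3 (attained at vertex 5)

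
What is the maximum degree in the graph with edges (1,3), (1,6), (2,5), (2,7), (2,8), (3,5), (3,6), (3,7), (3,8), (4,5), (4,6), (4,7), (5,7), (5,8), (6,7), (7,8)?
6 (attained at vertex 7)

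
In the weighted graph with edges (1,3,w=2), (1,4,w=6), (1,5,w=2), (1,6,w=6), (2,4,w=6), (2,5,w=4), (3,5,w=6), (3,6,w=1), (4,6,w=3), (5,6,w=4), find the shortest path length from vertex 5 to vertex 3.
4 (path: 5 -> 1 -> 3; weights 2 + 2 = 4)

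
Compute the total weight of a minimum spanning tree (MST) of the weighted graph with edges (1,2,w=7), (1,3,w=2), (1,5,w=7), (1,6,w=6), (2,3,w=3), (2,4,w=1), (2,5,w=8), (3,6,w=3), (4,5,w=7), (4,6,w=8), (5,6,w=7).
16 (MST edges: (1,3,w=2), (1,5,w=7), (2,3,w=3), (2,4,w=1), (3,6,w=3); sum of weights 2 + 7 + 3 + 1 + 3 = 16)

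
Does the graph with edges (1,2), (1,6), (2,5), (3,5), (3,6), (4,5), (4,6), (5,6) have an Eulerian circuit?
Yes (the graph is connected and all 6 vertices have even degree)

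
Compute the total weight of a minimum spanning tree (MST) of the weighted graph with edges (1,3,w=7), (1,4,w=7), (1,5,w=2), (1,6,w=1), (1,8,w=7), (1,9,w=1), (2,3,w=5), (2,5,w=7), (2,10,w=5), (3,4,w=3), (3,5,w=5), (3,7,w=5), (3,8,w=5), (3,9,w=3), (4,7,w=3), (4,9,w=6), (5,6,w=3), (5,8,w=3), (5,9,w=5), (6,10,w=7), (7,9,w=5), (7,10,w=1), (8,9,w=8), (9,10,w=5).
22 (MST edges: (1,5,w=2), (1,6,w=1), (1,9,w=1), (2,3,w=5), (3,4,w=3), (3,9,w=3), (4,7,w=3), (5,8,w=3), (7,10,w=1); sum of weights 2 + 1 + 1 + 5 + 3 + 3 + 3 + 3 + 1 = 22)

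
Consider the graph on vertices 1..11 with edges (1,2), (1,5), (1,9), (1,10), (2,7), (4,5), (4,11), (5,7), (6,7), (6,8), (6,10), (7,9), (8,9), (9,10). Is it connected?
No, it has 2 components: {1, 2, 4, 5, 6, 7, 8, 9, 10, 11}, {3}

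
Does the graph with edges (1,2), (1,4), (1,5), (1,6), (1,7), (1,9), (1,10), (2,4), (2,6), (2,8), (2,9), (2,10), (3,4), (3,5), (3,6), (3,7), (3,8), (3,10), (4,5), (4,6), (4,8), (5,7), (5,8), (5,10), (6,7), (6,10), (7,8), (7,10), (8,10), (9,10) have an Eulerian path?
Yes (the graph is connected and exactly 2 vertices have odd degree: {1, 9}; any Eulerian path must start and end at those)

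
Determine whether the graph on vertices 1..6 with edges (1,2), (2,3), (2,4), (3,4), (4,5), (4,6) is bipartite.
No (odd cycle of length 3: 4 -> 2 -> 3 -> 4)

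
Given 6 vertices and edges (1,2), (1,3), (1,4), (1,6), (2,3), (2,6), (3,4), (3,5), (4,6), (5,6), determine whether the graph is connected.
Yes (BFS from 1 visits [1, 2, 3, 4, 6, 5] — all 6 vertices reached)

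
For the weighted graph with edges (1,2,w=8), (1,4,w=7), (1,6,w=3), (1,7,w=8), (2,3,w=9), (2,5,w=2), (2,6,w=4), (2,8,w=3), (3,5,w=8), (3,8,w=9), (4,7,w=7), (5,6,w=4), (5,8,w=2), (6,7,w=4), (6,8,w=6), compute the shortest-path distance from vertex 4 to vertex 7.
7 (path: 4 -> 7; weights 7 = 7)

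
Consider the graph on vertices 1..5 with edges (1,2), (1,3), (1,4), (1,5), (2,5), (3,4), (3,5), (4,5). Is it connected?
Yes (BFS from 1 visits [1, 2, 3, 4, 5] — all 5 vertices reached)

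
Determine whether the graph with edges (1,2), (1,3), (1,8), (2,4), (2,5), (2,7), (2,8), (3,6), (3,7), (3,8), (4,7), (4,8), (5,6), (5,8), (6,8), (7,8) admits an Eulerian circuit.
No (6 vertices have odd degree: {1, 2, 4, 5, 6, 8}; Eulerian circuit requires 0)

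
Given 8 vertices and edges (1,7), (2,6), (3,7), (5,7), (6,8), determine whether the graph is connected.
No, it has 3 components: {1, 3, 5, 7}, {2, 6, 8}, {4}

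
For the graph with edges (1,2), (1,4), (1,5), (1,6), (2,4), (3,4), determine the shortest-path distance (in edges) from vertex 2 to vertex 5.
2 (path: 2 -> 1 -> 5, 2 edges)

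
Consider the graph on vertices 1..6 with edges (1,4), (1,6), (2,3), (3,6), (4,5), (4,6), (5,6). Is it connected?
Yes (BFS from 1 visits [1, 4, 6, 5, 3, 2] — all 6 vertices reached)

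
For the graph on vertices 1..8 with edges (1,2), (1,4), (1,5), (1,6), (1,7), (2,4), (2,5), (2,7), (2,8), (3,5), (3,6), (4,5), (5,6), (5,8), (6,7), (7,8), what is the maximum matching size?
4 (matching: (1,7), (2,8), (3,6), (4,5); upper bound floor(n/2) = floor(8/2) = 4)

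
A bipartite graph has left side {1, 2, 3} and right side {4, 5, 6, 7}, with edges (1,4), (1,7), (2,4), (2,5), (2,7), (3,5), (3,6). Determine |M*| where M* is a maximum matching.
3 (matching: (1,7), (2,5), (3,6); upper bound min(|L|,|R|) = min(3,4) = 3)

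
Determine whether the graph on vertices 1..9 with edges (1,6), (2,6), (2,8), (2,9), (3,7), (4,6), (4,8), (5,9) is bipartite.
Yes. Partition: {1, 2, 3, 4, 5}, {6, 7, 8, 9}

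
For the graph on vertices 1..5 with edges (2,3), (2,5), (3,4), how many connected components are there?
2 (components: {1}, {2, 3, 4, 5})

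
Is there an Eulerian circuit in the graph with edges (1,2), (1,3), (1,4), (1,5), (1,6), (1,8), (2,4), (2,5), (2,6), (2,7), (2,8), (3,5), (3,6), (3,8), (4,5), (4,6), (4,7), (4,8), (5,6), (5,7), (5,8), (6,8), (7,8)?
No (2 vertices have odd degree: {5, 8}; Eulerian circuit requires 0)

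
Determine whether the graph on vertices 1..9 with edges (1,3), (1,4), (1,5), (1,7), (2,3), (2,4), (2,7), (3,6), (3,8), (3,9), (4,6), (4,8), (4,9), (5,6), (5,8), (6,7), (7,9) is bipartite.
Yes. Partition: {1, 2, 6, 8, 9}, {3, 4, 5, 7}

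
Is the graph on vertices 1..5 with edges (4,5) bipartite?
Yes. Partition: {1, 2, 3, 4}, {5}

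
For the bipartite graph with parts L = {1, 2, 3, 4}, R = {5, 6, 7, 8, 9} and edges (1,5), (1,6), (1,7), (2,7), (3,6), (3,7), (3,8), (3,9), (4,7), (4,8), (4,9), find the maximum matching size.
4 (matching: (1,6), (2,7), (3,9), (4,8); upper bound min(|L|,|R|) = min(4,5) = 4)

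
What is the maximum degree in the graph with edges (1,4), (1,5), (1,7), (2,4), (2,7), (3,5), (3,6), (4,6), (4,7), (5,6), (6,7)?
4 (attained at vertices 4, 6, 7)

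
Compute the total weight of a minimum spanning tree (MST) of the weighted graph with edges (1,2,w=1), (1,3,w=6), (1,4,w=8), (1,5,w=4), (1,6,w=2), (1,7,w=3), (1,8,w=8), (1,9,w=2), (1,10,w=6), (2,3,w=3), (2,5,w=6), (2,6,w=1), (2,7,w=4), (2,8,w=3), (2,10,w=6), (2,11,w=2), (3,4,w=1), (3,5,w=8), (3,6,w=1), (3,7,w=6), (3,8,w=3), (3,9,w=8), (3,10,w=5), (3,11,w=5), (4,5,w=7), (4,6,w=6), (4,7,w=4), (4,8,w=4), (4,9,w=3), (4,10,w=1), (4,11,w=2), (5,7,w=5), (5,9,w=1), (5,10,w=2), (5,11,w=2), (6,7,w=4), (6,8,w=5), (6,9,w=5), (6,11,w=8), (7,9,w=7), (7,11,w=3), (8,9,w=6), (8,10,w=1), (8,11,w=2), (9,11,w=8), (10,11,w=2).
14 (MST edges: (1,2,w=1), (1,7,w=3), (1,9,w=2), (2,6,w=1), (2,11,w=2), (3,4,w=1), (3,6,w=1), (4,10,w=1), (5,9,w=1), (8,10,w=1); sum of weights 1 + 3 + 2 + 1 + 2 + 1 + 1 + 1 + 1 + 1 = 14)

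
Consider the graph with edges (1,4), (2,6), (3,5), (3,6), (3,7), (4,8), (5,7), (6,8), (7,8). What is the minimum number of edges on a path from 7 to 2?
3 (path: 7 -> 8 -> 6 -> 2, 3 edges)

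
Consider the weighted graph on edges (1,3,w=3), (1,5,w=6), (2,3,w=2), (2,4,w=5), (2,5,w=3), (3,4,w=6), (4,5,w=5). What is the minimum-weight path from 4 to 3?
6 (path: 4 -> 3; weights 6 = 6)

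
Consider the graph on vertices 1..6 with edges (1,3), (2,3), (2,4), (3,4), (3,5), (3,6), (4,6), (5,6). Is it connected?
Yes (BFS from 1 visits [1, 3, 2, 4, 5, 6] — all 6 vertices reached)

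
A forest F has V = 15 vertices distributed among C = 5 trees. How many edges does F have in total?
10 (Each of the 5 component trees on V_i vertices has V_i - 1 edges; summing gives V - C = 15 - 5 = 10)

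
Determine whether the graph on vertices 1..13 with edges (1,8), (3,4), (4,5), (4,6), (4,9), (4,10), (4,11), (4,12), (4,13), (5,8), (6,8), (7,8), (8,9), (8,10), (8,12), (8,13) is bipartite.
Yes. Partition: {1, 2, 3, 5, 6, 7, 9, 10, 11, 12, 13}, {4, 8}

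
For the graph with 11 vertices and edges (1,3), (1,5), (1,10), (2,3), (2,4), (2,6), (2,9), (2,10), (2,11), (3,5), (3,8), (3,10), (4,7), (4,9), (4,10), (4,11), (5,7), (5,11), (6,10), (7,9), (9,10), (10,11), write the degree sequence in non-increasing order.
[7, 6, 5, 5, 4, 4, 4, 3, 3, 2, 1] (degrees: deg(1)=3, deg(2)=6, deg(3)=5, deg(4)=5, deg(5)=4, deg(6)=2, deg(7)=3, deg(8)=1, deg(9)=4, deg(10)=7, deg(11)=4)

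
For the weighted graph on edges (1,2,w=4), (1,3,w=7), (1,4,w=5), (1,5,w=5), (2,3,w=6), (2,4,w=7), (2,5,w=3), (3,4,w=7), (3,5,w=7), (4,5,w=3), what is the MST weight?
16 (MST edges: (1,2,w=4), (2,3,w=6), (2,5,w=3), (4,5,w=3); sum of weights 4 + 6 + 3 + 3 = 16)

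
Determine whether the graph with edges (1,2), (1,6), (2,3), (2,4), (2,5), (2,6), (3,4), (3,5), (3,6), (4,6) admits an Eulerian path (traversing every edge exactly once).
Yes (the graph is connected and exactly 2 vertices have odd degree: {2, 4}; any Eulerian path must start and end at those)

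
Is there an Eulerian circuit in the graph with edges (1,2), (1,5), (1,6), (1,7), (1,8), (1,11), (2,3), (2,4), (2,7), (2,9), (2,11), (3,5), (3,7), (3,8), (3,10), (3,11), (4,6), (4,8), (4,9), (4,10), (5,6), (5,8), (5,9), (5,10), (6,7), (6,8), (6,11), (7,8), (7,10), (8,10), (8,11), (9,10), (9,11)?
No (2 vertices have odd degree: {4, 9}; Eulerian circuit requires 0)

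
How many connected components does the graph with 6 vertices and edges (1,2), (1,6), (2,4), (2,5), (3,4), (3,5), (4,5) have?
1 (components: {1, 2, 3, 4, 5, 6})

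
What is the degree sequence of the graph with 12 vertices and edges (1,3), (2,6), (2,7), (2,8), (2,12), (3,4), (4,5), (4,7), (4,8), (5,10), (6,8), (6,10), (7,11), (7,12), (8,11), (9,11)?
[4, 4, 4, 4, 3, 3, 2, 2, 2, 2, 1, 1] (degrees: deg(1)=1, deg(2)=4, deg(3)=2, deg(4)=4, deg(5)=2, deg(6)=3, deg(7)=4, deg(8)=4, deg(9)=1, deg(10)=2, deg(11)=3, deg(12)=2)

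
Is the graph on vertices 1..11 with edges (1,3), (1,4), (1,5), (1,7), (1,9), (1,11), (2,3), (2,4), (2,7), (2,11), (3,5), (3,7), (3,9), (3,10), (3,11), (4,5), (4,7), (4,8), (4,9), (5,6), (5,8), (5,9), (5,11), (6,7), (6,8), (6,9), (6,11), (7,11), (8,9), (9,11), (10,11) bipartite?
No (odd cycle of length 3: 11 -> 1 -> 9 -> 11)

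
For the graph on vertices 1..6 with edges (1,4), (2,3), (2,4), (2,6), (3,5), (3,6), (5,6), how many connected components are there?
1 (components: {1, 2, 3, 4, 5, 6})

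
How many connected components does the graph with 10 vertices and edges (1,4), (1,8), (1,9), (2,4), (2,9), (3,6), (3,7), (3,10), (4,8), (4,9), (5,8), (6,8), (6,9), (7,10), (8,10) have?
1 (components: {1, 2, 3, 4, 5, 6, 7, 8, 9, 10})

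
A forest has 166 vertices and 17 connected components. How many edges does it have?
149 (Each of the 17 component trees on V_i vertices has V_i - 1 edges; summing gives V - C = 166 - 17 = 149)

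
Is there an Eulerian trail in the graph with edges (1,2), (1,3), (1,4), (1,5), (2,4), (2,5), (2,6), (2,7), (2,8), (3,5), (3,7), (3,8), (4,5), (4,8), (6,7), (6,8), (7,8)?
Yes (the graph is connected and exactly 2 vertices have odd degree: {6, 8}; any Eulerian path must start and end at those)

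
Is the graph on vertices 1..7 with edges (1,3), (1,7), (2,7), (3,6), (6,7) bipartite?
Yes. Partition: {1, 2, 4, 5, 6}, {3, 7}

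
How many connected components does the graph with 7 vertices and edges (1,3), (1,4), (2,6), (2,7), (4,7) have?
2 (components: {1, 2, 3, 4, 6, 7}, {5})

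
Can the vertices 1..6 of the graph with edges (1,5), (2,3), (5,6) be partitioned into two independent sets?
Yes. Partition: {1, 2, 4, 6}, {3, 5}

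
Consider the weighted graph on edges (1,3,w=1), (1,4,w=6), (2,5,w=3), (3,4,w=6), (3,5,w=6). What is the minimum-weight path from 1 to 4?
6 (path: 1 -> 4; weights 6 = 6)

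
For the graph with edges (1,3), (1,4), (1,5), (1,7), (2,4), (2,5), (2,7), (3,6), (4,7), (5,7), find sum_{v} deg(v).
20 (handshake: sum of degrees = 2|E| = 2 x 10 = 20)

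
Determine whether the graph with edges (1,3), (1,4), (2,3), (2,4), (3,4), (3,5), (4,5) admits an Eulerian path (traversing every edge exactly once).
Yes — and in fact it has an Eulerian circuit (the graph is connected and all 5 vertices have even degree)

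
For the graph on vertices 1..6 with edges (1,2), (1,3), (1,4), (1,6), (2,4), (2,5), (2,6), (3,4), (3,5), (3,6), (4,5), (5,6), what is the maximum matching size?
3 (matching: (1,3), (2,4), (5,6); upper bound floor(n/2) = floor(6/2) = 3)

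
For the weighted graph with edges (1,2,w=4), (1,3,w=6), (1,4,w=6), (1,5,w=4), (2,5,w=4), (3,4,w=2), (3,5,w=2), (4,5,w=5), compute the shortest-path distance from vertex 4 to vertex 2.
8 (path: 4 -> 3 -> 5 -> 2; weights 2 + 2 + 4 = 8)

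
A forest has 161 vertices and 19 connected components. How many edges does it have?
142 (Each of the 19 component trees on V_i vertices has V_i - 1 edges; summing gives V - C = 161 - 19 = 142)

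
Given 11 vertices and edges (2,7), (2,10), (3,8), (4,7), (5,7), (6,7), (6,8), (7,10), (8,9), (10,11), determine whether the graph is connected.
No, it has 2 components: {1}, {2, 3, 4, 5, 6, 7, 8, 9, 10, 11}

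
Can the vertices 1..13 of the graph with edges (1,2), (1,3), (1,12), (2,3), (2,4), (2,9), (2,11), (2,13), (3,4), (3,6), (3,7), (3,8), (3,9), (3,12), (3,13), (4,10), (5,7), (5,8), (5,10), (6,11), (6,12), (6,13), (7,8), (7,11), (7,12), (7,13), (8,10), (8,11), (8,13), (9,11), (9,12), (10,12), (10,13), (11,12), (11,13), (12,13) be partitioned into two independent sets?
No (odd cycle of length 3: 3 -> 1 -> 2 -> 3)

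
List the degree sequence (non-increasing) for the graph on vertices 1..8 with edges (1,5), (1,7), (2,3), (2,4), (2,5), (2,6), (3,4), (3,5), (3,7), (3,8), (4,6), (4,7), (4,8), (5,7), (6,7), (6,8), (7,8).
[6, 5, 5, 4, 4, 4, 4, 2] (degrees: deg(1)=2, deg(2)=4, deg(3)=5, deg(4)=5, deg(5)=4, deg(6)=4, deg(7)=6, deg(8)=4)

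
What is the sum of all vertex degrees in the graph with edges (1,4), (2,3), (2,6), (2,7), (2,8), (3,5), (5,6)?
14 (handshake: sum of degrees = 2|E| = 2 x 7 = 14)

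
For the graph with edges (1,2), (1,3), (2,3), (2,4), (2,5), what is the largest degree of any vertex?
4 (attained at vertex 2)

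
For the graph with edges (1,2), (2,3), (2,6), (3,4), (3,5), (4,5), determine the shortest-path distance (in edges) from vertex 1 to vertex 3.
2 (path: 1 -> 2 -> 3, 2 edges)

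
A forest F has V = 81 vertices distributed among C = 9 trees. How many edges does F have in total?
72 (Each of the 9 component trees on V_i vertices has V_i - 1 edges; summing gives V - C = 81 - 9 = 72)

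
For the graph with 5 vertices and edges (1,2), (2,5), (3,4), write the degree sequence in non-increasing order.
[2, 1, 1, 1, 1] (degrees: deg(1)=1, deg(2)=2, deg(3)=1, deg(4)=1, deg(5)=1)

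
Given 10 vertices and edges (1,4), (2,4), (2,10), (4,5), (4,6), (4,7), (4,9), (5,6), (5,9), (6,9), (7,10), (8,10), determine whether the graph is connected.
No, it has 2 components: {1, 2, 4, 5, 6, 7, 8, 9, 10}, {3}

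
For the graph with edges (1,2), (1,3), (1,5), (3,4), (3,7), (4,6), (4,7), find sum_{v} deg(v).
14 (handshake: sum of degrees = 2|E| = 2 x 7 = 14)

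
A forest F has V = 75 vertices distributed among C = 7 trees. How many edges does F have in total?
68 (Each of the 7 component trees on V_i vertices has V_i - 1 edges; summing gives V - C = 75 - 7 = 68)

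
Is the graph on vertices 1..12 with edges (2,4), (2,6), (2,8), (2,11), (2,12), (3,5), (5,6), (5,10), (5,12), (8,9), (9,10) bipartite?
Yes. Partition: {1, 2, 5, 7, 9}, {3, 4, 6, 8, 10, 11, 12}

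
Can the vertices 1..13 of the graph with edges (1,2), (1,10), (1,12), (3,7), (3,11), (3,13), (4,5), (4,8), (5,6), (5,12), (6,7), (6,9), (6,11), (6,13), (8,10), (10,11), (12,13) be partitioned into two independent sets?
Yes. Partition: {1, 5, 7, 8, 9, 11, 13}, {2, 3, 4, 6, 10, 12}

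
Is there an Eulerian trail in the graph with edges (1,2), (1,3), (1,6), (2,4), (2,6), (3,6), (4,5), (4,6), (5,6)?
No (4 vertices have odd degree: {1, 2, 4, 6}; Eulerian path requires 0 or 2)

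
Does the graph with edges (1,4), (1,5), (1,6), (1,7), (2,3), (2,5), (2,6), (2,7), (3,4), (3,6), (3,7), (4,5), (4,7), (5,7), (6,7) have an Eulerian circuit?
Yes (the graph is connected and all 7 vertices have even degree)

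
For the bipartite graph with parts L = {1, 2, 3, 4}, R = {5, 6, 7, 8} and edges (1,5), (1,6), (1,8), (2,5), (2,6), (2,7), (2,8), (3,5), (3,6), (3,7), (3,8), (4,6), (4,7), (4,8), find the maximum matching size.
4 (matching: (1,8), (2,7), (3,5), (4,6); upper bound min(|L|,|R|) = min(4,4) = 4)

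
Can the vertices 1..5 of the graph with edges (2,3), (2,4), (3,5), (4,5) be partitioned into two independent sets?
Yes. Partition: {1, 2, 5}, {3, 4}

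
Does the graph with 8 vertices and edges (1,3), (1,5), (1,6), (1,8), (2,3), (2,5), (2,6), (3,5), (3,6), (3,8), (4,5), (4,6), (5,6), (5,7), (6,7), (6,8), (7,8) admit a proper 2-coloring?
No (odd cycle of length 3: 6 -> 1 -> 3 -> 6)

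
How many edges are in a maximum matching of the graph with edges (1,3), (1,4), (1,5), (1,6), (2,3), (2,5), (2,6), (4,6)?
3 (matching: (1,3), (2,5), (4,6); upper bound floor(n/2) = floor(6/2) = 3)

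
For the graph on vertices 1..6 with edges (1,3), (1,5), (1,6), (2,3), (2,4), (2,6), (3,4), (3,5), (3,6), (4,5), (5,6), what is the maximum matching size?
3 (matching: (1,3), (2,6), (4,5); upper bound floor(n/2) = floor(6/2) = 3)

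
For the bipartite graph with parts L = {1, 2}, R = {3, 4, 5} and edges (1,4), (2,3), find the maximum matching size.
2 (matching: (1,4), (2,3); upper bound min(|L|,|R|) = min(2,3) = 2)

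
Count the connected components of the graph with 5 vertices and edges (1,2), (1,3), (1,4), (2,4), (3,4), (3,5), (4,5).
1 (components: {1, 2, 3, 4, 5})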